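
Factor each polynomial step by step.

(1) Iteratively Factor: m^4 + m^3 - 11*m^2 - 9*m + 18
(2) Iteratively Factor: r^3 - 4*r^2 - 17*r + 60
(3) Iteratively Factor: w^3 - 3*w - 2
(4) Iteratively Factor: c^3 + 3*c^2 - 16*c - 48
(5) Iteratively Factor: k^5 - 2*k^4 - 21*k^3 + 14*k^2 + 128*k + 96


(1) = (m - 3)*(m^3 + 4*m^2 + m - 6) = (m - 3)*(m + 3)*(m^2 + m - 2) = (m - 3)*(m + 2)*(m + 3)*(m - 1)
(2) = (r - 3)*(r^2 - r - 20) = (r - 5)*(r - 3)*(r + 4)
(3) = (w - 2)*(w^2 + 2*w + 1) = (w - 2)*(w + 1)*(w + 1)
(4) = (c + 3)*(c^2 - 16) = (c - 4)*(c + 3)*(c + 4)
(5) = (k + 1)*(k^4 - 3*k^3 - 18*k^2 + 32*k + 96) = (k - 4)*(k + 1)*(k^3 + k^2 - 14*k - 24) = (k - 4)^2*(k + 1)*(k^2 + 5*k + 6) = (k - 4)^2*(k + 1)*(k + 2)*(k + 3)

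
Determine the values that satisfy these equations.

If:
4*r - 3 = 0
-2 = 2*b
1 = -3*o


Then:
b = -1
o = -1/3
r = 3/4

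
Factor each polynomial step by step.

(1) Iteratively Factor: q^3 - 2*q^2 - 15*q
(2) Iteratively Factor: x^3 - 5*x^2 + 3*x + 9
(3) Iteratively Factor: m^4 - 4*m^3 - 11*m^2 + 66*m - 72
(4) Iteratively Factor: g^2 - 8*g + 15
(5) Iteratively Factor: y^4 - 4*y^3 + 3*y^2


(1) = (q - 5)*(q^2 + 3*q) = (q - 5)*(q + 3)*(q)
(2) = (x - 3)*(x^2 - 2*x - 3) = (x - 3)^2*(x + 1)
(3) = (m - 3)*(m^3 - m^2 - 14*m + 24) = (m - 3)*(m + 4)*(m^2 - 5*m + 6) = (m - 3)*(m - 2)*(m + 4)*(m - 3)
(4) = (g - 3)*(g - 5)
(5) = (y - 1)*(y^3 - 3*y^2) = y*(y - 1)*(y^2 - 3*y) = y*(y - 3)*(y - 1)*(y)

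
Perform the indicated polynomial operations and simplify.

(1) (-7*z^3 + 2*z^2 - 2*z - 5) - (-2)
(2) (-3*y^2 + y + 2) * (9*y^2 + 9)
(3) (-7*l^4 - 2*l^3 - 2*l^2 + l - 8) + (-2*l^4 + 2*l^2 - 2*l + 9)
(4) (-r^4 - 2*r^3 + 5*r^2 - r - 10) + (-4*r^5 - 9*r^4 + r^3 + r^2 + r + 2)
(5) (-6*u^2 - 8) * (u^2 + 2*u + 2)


(1) = -7*z^3 + 2*z^2 - 2*z - 3
(2) = -27*y^4 + 9*y^3 - 9*y^2 + 9*y + 18
(3) = -9*l^4 - 2*l^3 - l + 1
(4) = -4*r^5 - 10*r^4 - r^3 + 6*r^2 - 8
(5) = -6*u^4 - 12*u^3 - 20*u^2 - 16*u - 16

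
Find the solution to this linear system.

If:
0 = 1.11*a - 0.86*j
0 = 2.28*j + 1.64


Then:
a = -0.56
j = -0.72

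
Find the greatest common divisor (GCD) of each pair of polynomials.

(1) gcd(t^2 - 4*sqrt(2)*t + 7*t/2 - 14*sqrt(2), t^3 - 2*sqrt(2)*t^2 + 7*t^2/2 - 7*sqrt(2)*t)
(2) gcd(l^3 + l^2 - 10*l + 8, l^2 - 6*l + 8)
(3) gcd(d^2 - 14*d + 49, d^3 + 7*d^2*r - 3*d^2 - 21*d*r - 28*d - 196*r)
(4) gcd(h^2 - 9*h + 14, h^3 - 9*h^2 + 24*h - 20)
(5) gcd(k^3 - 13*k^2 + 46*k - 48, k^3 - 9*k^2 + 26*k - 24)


(1) = t + 7/2
(2) = gcd((l - 2)*(l - 1)*(l + 4), (l - 4)*(l - 2)) = l - 2
(3) = d - 7
(4) = gcd((h - 7)*(h - 2), (h - 5)*(h - 2)^2) = h - 2
(5) = gcd((k - 8)*(k - 3)*(k - 2), (k - 4)*(k - 3)*(k - 2)) = k^2 - 5*k + 6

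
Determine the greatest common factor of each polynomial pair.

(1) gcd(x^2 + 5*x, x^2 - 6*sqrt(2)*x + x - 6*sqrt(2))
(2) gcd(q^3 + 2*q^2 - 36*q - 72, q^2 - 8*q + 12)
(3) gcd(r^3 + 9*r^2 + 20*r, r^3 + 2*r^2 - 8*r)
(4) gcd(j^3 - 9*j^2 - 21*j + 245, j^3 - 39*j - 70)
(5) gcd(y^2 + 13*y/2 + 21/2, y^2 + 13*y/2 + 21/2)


(1) = 1
(2) = gcd((q - 6)*(q + 2)*(q + 6), (q - 6)*(q - 2)) = q - 6
(3) = r^2 + 4*r
(4) = gcd((j - 7)^2*(j + 5), (j - 7)*(j + 2)*(j + 5)) = j^2 - 2*j - 35
(5) = gcd((y + 3)*(y + 7/2), (y + 3)*(y + 7/2)) = y^2 + 13*y/2 + 21/2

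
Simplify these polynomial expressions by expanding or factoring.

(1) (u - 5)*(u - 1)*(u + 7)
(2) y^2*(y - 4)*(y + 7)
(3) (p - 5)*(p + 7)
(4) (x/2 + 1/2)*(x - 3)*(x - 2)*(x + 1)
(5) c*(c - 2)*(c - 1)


(1) = u^3 + u^2 - 37*u + 35
(2) = y^4 + 3*y^3 - 28*y^2
(3) = p^2 + 2*p - 35
(4) = x^4/2 - 3*x^3/2 - 3*x^2/2 + 7*x/2 + 3
(5) = c^3 - 3*c^2 + 2*c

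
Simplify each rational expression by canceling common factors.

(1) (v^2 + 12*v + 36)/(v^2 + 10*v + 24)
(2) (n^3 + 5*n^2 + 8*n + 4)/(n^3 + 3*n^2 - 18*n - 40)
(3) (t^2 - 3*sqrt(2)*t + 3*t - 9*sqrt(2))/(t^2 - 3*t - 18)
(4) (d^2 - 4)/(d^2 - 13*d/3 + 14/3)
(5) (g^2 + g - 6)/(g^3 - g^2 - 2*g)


(1) = (v + 6)/(v + 4)
(2) = (n^2 + 3*n + 2)/(n^2 + n - 20)
(3) = (t - 3*sqrt(2))/(t - 6)
(4) = (3*d + 6)/(3*d - 7)
(5) = (g + 3)/(g^2 + g)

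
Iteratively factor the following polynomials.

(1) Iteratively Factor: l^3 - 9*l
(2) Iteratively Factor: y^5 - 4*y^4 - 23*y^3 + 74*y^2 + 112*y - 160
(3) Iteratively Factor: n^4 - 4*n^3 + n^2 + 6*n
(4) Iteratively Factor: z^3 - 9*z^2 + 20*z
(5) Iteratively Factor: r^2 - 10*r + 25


(1) = (l - 3)*(l^2 + 3*l) = (l - 3)*(l + 3)*(l)
(2) = (y - 1)*(y^4 - 3*y^3 - 26*y^2 + 48*y + 160) = (y - 1)*(y + 2)*(y^3 - 5*y^2 - 16*y + 80) = (y - 1)*(y + 2)*(y + 4)*(y^2 - 9*y + 20) = (y - 5)*(y - 1)*(y + 2)*(y + 4)*(y - 4)
(3) = (n - 2)*(n^3 - 2*n^2 - 3*n) = n*(n - 2)*(n^2 - 2*n - 3) = n*(n - 2)*(n + 1)*(n - 3)
(4) = (z - 4)*(z^2 - 5*z) = (z - 5)*(z - 4)*(z)
(5) = (r - 5)*(r - 5)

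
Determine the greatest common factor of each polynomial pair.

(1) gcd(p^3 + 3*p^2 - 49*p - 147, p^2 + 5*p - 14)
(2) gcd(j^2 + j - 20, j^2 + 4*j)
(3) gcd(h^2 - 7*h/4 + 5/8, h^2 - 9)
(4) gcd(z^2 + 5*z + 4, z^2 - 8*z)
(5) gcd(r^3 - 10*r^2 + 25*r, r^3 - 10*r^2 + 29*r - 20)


(1) = p + 7
(2) = 1
(3) = 1
(4) = gcd((z + 1)*(z + 4), z*(z - 8)) = 1
(5) = r - 5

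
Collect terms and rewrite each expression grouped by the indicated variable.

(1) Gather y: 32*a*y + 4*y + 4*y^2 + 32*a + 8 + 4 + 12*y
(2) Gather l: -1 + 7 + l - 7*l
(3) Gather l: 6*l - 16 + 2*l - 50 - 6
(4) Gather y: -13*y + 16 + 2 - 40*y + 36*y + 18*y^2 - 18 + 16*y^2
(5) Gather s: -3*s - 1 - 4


(1) = 32*a + 4*y^2 + y*(32*a + 16) + 12
(2) = 6 - 6*l
(3) = 8*l - 72
(4) = 34*y^2 - 17*y
(5) = -3*s - 5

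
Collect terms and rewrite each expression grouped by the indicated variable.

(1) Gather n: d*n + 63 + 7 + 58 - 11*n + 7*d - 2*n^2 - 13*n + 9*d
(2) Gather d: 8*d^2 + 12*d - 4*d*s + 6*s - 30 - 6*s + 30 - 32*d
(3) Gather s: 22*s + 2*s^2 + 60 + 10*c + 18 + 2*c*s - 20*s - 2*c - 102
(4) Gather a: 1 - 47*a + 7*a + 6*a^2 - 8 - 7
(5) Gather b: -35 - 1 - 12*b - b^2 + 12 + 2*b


(1) = 16*d - 2*n^2 + n*(d - 24) + 128
(2) = 8*d^2 + d*(-4*s - 20)
(3) = 8*c + 2*s^2 + s*(2*c + 2) - 24
(4) = 6*a^2 - 40*a - 14
(5) = -b^2 - 10*b - 24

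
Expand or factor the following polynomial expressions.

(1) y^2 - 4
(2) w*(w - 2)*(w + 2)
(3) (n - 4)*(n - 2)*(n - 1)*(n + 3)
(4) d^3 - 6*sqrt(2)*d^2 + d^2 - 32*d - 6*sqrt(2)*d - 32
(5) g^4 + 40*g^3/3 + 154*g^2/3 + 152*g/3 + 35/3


(1) = (y - 2)*(y + 2)
(2) = w^3 - 4*w
(3) = n^4 - 4*n^3 - 7*n^2 + 34*n - 24
(4) = (d + 1)*(d - 8*sqrt(2))*(d + 2*sqrt(2))
(5) = (g + 1/3)*(g + 1)*(g + 5)*(g + 7)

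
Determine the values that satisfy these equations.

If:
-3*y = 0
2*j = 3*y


Then:
j = 0
y = 0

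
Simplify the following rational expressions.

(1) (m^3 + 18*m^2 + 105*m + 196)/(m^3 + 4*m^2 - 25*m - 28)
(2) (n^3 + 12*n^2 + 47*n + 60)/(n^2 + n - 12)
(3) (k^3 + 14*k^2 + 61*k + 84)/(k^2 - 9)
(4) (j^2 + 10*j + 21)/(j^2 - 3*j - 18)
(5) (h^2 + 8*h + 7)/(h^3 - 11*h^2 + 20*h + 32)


(1) = (m^2 + 11*m + 28)/(m^2 - 3*m - 4)
(2) = (n^2 + 8*n + 15)/(n - 3)
(3) = (k^2 + 11*k + 28)/(k - 3)
(4) = (j + 7)/(j - 6)
(5) = (h + 7)/(h^2 - 12*h + 32)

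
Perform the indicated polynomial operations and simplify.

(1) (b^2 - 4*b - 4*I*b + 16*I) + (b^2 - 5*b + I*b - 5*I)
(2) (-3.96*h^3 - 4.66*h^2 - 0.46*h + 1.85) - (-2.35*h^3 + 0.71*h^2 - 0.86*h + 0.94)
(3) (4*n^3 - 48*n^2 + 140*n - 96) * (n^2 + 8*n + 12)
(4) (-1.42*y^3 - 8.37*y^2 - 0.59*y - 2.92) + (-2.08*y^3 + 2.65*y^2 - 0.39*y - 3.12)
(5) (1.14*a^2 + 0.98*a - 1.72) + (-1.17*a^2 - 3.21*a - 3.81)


(1) = 2*b^2 - 9*b - 3*I*b + 11*I
(2) = -1.61*h^3 - 5.37*h^2 + 0.4*h + 0.91
(3) = 4*n^5 - 16*n^4 - 196*n^3 + 448*n^2 + 912*n - 1152
(4) = -3.5*y^3 - 5.72*y^2 - 0.98*y - 6.04
(5) = -0.03*a^2 - 2.23*a - 5.53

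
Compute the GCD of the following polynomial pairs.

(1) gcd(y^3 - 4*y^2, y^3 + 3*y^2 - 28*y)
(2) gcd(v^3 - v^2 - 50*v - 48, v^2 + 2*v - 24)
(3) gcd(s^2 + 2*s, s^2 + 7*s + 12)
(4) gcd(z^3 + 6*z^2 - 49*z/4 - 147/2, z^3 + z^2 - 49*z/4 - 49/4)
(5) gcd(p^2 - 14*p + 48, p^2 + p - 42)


(1) = y^2 - 4*y
(2) = v + 6
(3) = 1
(4) = gcd((z - 7/2)*(z + 7/2)*(z + 6), (z - 7/2)*(z + 1)*(z + 7/2)) = z^2 - 49/4
(5) = gcd((p - 8)*(p - 6), (p - 6)*(p + 7)) = p - 6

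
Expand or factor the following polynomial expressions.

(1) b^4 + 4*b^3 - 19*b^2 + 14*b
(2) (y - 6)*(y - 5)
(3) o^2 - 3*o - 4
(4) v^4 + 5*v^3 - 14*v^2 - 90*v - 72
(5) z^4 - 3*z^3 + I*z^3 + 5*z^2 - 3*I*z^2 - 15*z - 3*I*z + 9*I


(1) = b*(b - 2)*(b - 1)*(b + 7)
(2) = y^2 - 11*y + 30
(3) = (o - 4)*(o + 1)
(4) = (v + 1)*(v + 4)*(v - 3*sqrt(2))*(v + 3*sqrt(2))
(5) = (z - 3)*(z - I)^2*(z + 3*I)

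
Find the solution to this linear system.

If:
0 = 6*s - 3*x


Then:
s = x/2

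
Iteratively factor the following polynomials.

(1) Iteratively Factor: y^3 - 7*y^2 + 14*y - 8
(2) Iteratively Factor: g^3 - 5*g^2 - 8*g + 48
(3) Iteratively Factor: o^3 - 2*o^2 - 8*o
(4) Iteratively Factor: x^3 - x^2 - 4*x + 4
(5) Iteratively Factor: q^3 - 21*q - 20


(1) = (y - 1)*(y^2 - 6*y + 8) = (y - 4)*(y - 1)*(y - 2)
(2) = (g - 4)*(g^2 - g - 12) = (g - 4)*(g + 3)*(g - 4)
(3) = (o)*(o^2 - 2*o - 8) = o*(o - 4)*(o + 2)
(4) = (x + 2)*(x^2 - 3*x + 2) = (x - 2)*(x + 2)*(x - 1)
(5) = (q + 1)*(q^2 - q - 20) = (q - 5)*(q + 1)*(q + 4)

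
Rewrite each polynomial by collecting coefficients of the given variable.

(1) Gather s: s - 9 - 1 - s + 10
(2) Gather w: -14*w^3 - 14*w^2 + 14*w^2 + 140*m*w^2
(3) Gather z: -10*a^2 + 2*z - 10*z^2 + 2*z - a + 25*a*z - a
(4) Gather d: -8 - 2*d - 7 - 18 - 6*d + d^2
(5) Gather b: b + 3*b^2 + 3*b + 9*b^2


(1) = 0
(2) = 140*m*w^2 - 14*w^3
(3) = -10*a^2 - 2*a - 10*z^2 + z*(25*a + 4)
(4) = d^2 - 8*d - 33
(5) = 12*b^2 + 4*b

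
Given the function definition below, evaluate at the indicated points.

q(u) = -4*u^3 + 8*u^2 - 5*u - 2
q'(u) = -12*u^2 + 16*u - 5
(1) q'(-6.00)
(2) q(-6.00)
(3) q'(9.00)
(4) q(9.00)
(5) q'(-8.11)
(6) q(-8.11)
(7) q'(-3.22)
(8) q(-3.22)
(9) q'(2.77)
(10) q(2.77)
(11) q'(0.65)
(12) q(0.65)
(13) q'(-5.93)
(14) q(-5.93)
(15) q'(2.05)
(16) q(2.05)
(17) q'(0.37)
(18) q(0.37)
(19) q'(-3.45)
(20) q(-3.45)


(1) = -533.00
(2) = 1180.00
(3) = -833.00
(4) = -2315.00
(5) = -924.03
(6) = 2698.37
(7) = -180.94
(8) = 230.59
(9) = -52.75
(10) = -39.48
(11) = 0.33
(12) = -2.97
(13) = -521.86
(14) = 1143.08
(15) = -22.63
(16) = -13.09
(17) = -0.72
(18) = -2.96
(19) = -203.03
(20) = 274.72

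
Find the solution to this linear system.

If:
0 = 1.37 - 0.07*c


Then:
c = 19.57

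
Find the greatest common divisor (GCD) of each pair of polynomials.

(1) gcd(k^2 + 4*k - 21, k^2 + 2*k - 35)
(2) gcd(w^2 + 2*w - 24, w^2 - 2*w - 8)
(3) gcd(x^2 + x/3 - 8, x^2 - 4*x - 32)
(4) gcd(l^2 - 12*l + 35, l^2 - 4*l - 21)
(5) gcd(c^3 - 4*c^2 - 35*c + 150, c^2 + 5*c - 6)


(1) = k + 7
(2) = w - 4
(3) = gcd((x - 8/3)*(x + 3), (x - 8)*(x + 4)) = 1
(4) = l - 7
(5) = gcd((c - 5)^2*(c + 6), (c - 1)*(c + 6)) = c + 6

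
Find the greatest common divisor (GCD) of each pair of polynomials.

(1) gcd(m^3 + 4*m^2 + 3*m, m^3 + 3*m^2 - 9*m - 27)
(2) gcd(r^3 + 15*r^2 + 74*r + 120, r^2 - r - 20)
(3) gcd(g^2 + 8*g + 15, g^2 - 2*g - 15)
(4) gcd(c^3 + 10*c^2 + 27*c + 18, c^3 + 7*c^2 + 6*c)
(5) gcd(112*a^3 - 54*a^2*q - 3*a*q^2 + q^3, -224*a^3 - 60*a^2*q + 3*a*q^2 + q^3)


(1) = gcd(m*(m + 1)*(m + 3), (m - 3)*(m + 3)^2) = m + 3
(2) = gcd((r + 4)*(r + 5)*(r + 6), (r - 5)*(r + 4)) = r + 4
(3) = gcd((g + 3)*(g + 5), (g - 5)*(g + 3)) = g + 3
(4) = c^2 + 7*c + 6
(5) = gcd((-8*a + q)*(-2*a + q)*(7*a + q), (-8*a + q)*(4*a + q)*(7*a + q)) = -56*a^2 - a*q + q^2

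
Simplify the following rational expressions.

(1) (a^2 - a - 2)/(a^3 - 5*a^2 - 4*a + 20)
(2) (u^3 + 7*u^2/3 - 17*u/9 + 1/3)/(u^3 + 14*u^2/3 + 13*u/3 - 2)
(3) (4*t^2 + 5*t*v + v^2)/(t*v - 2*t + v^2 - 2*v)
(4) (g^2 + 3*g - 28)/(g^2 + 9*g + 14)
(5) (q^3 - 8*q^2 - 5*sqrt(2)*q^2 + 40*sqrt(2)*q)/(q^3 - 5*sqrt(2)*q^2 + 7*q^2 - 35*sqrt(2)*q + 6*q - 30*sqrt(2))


(1) = (a + 1)/(a^2 - 3*a - 10)
(2) = (3*u - 1)/(3*u + 6)
(3) = (4*t + v)/(v - 2)
(4) = (g - 4)/(g + 2)
(5) = (q^2 - 8*q)/(q^2 + 7*q + 6)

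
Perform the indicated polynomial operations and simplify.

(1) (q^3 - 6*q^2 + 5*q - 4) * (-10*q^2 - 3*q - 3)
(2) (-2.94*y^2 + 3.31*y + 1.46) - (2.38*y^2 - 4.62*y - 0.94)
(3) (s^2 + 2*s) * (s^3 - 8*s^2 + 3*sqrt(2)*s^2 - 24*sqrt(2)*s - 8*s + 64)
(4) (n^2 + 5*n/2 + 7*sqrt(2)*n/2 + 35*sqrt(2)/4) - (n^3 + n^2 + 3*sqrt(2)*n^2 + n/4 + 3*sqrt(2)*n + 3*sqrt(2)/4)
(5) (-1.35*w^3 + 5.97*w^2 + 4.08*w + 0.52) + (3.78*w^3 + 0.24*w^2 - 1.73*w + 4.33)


(1) = -10*q^5 + 57*q^4 - 35*q^3 + 43*q^2 - 3*q + 12
(2) = -5.32*y^2 + 7.93*y + 2.4
(3) = s^5 - 6*s^4 + 3*sqrt(2)*s^4 - 18*sqrt(2)*s^3 - 24*s^3 - 48*sqrt(2)*s^2 + 48*s^2 + 128*s
(4) = -n^3 - 3*sqrt(2)*n^2 + sqrt(2)*n/2 + 9*n/4 + 8*sqrt(2)
(5) = 2.43*w^3 + 6.21*w^2 + 2.35*w + 4.85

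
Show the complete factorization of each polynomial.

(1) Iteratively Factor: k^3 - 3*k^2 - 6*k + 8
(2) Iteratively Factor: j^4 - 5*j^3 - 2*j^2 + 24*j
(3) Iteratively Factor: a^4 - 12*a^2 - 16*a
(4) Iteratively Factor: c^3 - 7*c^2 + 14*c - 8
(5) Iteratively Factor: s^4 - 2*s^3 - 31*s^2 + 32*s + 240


(1) = (k + 2)*(k^2 - 5*k + 4) = (k - 4)*(k + 2)*(k - 1)
(2) = (j + 2)*(j^3 - 7*j^2 + 12*j) = (j - 3)*(j + 2)*(j^2 - 4*j) = j*(j - 3)*(j + 2)*(j - 4)
(3) = (a + 2)*(a^3 - 2*a^2 - 8*a) = a*(a + 2)*(a^2 - 2*a - 8) = a*(a - 4)*(a + 2)*(a + 2)
(4) = (c - 1)*(c^2 - 6*c + 8) = (c - 2)*(c - 1)*(c - 4)
(5) = (s - 5)*(s^3 + 3*s^2 - 16*s - 48) = (s - 5)*(s + 4)*(s^2 - s - 12) = (s - 5)*(s + 3)*(s + 4)*(s - 4)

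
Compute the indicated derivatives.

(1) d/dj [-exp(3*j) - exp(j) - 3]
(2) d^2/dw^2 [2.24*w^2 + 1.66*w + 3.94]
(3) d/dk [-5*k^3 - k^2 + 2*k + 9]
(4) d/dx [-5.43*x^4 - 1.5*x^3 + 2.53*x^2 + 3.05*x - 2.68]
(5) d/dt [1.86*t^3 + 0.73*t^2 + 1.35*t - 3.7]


(1) = -3*exp(3*j) - exp(j)
(2) = 4.48000000000000
(3) = -15*k^2 - 2*k + 2
(4) = -21.72*x^3 - 4.5*x^2 + 5.06*x + 3.05
(5) = 5.58*t^2 + 1.46*t + 1.35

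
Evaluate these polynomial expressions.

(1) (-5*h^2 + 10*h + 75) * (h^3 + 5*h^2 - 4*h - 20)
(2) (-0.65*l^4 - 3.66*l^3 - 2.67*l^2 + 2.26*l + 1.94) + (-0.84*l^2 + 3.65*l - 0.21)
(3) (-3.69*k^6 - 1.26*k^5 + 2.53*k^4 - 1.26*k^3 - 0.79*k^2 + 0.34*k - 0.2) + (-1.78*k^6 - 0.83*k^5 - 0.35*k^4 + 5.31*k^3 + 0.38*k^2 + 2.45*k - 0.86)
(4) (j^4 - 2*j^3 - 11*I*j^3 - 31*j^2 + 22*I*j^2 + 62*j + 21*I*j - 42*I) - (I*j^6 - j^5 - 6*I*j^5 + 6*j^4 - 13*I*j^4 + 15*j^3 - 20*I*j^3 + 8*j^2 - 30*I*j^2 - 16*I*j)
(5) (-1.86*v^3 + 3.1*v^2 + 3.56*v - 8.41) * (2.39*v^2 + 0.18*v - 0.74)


(1) = -5*h^5 - 15*h^4 + 145*h^3 + 435*h^2 - 500*h - 1500
(2) = -0.65*l^4 - 3.66*l^3 - 3.51*l^2 + 5.91*l + 1.73
(3) = -5.47*k^6 - 2.09*k^5 + 2.18*k^4 + 4.05*k^3 - 0.41*k^2 + 2.79*k - 1.06
(4) = -I*j^6 + j^5 + 6*I*j^5 - 5*j^4 + 13*I*j^4 - 17*j^3 + 9*I*j^3 - 39*j^2 + 52*I*j^2 + 62*j + 37*I*j - 42*I
(5) = -4.4454*v^5 + 7.0742*v^4 + 10.4428*v^3 - 21.7531*v^2 - 4.1482*v + 6.2234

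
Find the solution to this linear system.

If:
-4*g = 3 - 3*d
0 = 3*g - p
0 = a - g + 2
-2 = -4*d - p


Then:
a = -56/25
d = 17/25
g = -6/25
p = -18/25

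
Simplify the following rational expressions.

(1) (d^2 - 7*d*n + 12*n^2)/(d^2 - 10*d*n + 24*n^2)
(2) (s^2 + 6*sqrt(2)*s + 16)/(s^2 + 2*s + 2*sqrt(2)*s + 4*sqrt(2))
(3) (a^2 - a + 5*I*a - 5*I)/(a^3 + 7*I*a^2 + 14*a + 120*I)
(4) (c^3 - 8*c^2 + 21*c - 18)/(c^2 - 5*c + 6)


(1) = (d - 3*n)/(d - 6*n)
(2) = (s + 4*sqrt(2))/(s + 2)
(3) = (a - 1)/(a^2 + 2*I*a + 24)
(4) = c - 3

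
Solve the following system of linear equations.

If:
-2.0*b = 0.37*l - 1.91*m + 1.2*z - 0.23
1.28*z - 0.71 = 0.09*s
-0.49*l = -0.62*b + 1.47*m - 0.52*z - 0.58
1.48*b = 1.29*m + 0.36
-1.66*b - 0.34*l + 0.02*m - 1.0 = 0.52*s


Then:
b = 1.31
l = -0.66
m = 1.22
s = -5.62
z = 0.16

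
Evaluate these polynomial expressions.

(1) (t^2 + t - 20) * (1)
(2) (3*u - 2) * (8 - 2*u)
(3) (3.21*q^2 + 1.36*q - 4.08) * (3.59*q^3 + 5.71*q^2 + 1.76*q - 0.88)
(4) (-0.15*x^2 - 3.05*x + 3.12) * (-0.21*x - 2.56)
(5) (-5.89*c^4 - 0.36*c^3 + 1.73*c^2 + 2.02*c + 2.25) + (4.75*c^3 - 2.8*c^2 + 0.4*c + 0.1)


(1) = t^2 + t - 20
(2) = -6*u^2 + 28*u - 16
(3) = 11.5239*q^5 + 23.2115*q^4 - 1.232*q^3 - 23.728*q^2 - 8.3776*q + 3.5904
(4) = 0.0315*x^3 + 1.0245*x^2 + 7.1528*x - 7.9872
(5) = -5.89*c^4 + 4.39*c^3 - 1.07*c^2 + 2.42*c + 2.35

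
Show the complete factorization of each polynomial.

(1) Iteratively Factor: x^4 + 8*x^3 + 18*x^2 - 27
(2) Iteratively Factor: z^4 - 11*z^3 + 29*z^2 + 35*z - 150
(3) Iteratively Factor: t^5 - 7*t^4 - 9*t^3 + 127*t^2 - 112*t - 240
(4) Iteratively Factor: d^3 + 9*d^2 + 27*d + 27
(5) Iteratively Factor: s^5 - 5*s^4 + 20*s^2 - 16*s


(1) = (x - 1)*(x^3 + 9*x^2 + 27*x + 27) = (x - 1)*(x + 3)*(x^2 + 6*x + 9) = (x - 1)*(x + 3)^2*(x + 3)
(2) = (z - 5)*(z^3 - 6*z^2 - z + 30) = (z - 5)*(z - 3)*(z^2 - 3*z - 10) = (z - 5)*(z - 3)*(z + 2)*(z - 5)
(3) = (t - 4)*(t^4 - 3*t^3 - 21*t^2 + 43*t + 60) = (t - 5)*(t - 4)*(t^3 + 2*t^2 - 11*t - 12) = (t - 5)*(t - 4)*(t + 1)*(t^2 + t - 12) = (t - 5)*(t - 4)*(t + 1)*(t + 4)*(t - 3)
(4) = (d + 3)*(d^2 + 6*d + 9) = (d + 3)^2*(d + 3)
(5) = (s + 2)*(s^4 - 7*s^3 + 14*s^2 - 8*s) = (s - 2)*(s + 2)*(s^3 - 5*s^2 + 4*s) = s*(s - 2)*(s + 2)*(s^2 - 5*s + 4) = s*(s - 4)*(s - 2)*(s + 2)*(s - 1)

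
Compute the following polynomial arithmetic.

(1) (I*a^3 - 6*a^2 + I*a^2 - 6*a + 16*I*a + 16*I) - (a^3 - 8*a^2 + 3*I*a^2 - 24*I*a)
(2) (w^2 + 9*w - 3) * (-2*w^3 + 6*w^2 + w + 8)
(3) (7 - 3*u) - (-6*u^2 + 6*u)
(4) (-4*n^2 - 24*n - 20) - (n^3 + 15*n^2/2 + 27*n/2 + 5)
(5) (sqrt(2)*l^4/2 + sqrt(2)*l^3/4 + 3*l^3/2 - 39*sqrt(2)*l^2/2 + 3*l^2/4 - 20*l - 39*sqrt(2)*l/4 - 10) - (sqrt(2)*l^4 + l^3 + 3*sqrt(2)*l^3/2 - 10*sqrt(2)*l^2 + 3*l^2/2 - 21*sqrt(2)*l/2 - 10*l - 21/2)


(1) = -a^3 + I*a^3 + 2*a^2 - 2*I*a^2 - 6*a + 40*I*a + 16*I
(2) = -2*w^5 - 12*w^4 + 61*w^3 - w^2 + 69*w - 24
(3) = 6*u^2 - 9*u + 7
(4) = -n^3 - 23*n^2/2 - 75*n/2 - 25
(5) = -sqrt(2)*l^4/2 - 5*sqrt(2)*l^3/4 + l^3/2 - 19*sqrt(2)*l^2/2 - 3*l^2/4 - 10*l + 3*sqrt(2)*l/4 + 1/2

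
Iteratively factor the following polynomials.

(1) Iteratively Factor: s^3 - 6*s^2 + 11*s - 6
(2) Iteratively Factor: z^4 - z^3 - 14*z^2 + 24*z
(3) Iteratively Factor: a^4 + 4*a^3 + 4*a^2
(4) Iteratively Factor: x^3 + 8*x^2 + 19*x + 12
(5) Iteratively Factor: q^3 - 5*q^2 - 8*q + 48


(1) = (s - 2)*(s^2 - 4*s + 3) = (s - 3)*(s - 2)*(s - 1)
(2) = (z + 4)*(z^3 - 5*z^2 + 6*z) = (z - 2)*(z + 4)*(z^2 - 3*z) = (z - 3)*(z - 2)*(z + 4)*(z)
(3) = (a + 2)*(a^3 + 2*a^2) = (a + 2)^2*(a^2) = a*(a + 2)^2*(a)
(4) = (x + 1)*(x^2 + 7*x + 12) = (x + 1)*(x + 4)*(x + 3)
(5) = (q - 4)*(q^2 - q - 12) = (q - 4)^2*(q + 3)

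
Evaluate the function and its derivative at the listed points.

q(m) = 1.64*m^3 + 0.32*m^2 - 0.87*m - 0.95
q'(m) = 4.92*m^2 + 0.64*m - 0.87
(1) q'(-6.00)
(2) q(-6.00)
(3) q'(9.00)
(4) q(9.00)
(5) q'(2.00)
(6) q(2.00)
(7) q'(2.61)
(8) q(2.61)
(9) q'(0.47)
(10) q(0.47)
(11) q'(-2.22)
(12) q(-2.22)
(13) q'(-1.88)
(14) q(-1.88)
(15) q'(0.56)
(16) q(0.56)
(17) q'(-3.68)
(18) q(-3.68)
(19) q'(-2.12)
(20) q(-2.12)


(1) = 172.41
(2) = -338.45
(3) = 403.41
(4) = 1212.70
(5) = 20.09
(6) = 11.71
(7) = 34.32
(8) = 28.12
(9) = 0.52
(10) = -1.12
(11) = 21.96
(12) = -15.38
(13) = 15.32
(14) = -9.08
(15) = 1.03
(16) = -1.05
(17) = 63.40
(18) = -75.15
(19) = 19.89
(20) = -13.29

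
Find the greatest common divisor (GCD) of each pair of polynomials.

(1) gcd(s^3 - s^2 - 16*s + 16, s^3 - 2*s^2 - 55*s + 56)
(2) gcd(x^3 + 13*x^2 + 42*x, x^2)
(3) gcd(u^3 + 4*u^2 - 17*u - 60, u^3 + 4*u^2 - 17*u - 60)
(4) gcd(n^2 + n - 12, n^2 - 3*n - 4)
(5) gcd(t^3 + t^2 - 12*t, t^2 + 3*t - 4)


(1) = s - 1
(2) = gcd(x*(x + 6)*(x + 7), x^2) = x
(3) = u^3 + 4*u^2 - 17*u - 60
(4) = 1
(5) = gcd(t*(t - 3)*(t + 4), (t - 1)*(t + 4)) = t + 4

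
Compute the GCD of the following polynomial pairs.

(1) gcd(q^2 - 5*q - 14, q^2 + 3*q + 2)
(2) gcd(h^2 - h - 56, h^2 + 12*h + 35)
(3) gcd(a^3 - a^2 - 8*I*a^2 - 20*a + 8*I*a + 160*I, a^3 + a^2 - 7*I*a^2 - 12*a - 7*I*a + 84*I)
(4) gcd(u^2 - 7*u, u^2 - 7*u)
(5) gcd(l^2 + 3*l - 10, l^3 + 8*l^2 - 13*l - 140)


(1) = q + 2
(2) = gcd((h - 8)*(h + 7), (h + 5)*(h + 7)) = h + 7
(3) = a + 4
(4) = gcd(u*(u - 7), u*(u - 7)) = u^2 - 7*u
(5) = gcd((l - 2)*(l + 5), (l - 4)*(l + 5)*(l + 7)) = l + 5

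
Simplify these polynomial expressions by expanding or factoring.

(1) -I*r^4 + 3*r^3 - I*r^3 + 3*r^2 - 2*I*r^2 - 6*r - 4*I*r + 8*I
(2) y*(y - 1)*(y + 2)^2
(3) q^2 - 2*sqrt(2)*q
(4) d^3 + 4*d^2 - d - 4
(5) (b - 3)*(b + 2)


(1) = (r + 2)*(r - I)*(r + 4*I)*(-I*r + I)
(2) = y^4 + 3*y^3 - 4*y
(3) = q*(q - 2*sqrt(2))
(4) = (d - 1)*(d + 1)*(d + 4)
(5) = b^2 - b - 6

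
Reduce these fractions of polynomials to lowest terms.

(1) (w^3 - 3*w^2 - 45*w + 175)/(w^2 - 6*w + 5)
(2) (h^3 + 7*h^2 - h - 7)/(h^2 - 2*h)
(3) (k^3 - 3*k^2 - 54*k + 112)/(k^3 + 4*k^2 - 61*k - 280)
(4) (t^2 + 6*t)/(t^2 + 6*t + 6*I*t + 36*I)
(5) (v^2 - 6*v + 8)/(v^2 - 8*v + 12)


(1) = (w^2 + 2*w - 35)/(w - 1)
(2) = (h^3 + 7*h^2 - h - 7)/(h^2 - 2*h)
(3) = (k - 2)/(k + 5)
(4) = t/(t + 6*I)
(5) = (v - 4)/(v - 6)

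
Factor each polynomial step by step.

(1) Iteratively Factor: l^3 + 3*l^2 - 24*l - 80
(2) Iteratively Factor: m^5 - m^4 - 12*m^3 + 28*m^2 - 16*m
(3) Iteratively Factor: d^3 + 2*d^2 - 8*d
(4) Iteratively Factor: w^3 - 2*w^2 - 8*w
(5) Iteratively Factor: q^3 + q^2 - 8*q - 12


(1) = (l - 5)*(l^2 + 8*l + 16) = (l - 5)*(l + 4)*(l + 4)
(2) = (m - 1)*(m^4 - 12*m^2 + 16*m) = m*(m - 1)*(m^3 - 12*m + 16) = m*(m - 2)*(m - 1)*(m^2 + 2*m - 8) = m*(m - 2)*(m - 1)*(m + 4)*(m - 2)
(3) = (d)*(d^2 + 2*d - 8) = d*(d + 4)*(d - 2)
(4) = (w)*(w^2 - 2*w - 8) = w*(w + 2)*(w - 4)
(5) = (q + 2)*(q^2 - q - 6) = (q + 2)^2*(q - 3)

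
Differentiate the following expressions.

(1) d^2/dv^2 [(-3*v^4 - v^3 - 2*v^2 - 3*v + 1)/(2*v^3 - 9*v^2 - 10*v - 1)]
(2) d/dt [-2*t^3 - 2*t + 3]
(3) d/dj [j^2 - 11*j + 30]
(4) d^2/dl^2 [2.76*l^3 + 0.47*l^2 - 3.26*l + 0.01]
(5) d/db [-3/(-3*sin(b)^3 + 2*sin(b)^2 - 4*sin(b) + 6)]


(1) = 2*(-329*v^6 - 924*v^5 - 927*v^4 - 626*v^3 + 153*v^2 + 354*v + 119)/(8*v^9 - 108*v^8 + 366*v^7 + 339*v^6 - 1722*v^5 - 2823*v^4 - 1534*v^3 - 327*v^2 - 30*v - 1)
(2) = -6*t^2 - 2
(3) = 2*j - 11
(4) = 16.56*l + 0.94
(5) = 3*(-9*sin(b)^2 + 4*sin(b) - 4)*cos(b)/(3*sin(b)^3 - 2*sin(b)^2 + 4*sin(b) - 6)^2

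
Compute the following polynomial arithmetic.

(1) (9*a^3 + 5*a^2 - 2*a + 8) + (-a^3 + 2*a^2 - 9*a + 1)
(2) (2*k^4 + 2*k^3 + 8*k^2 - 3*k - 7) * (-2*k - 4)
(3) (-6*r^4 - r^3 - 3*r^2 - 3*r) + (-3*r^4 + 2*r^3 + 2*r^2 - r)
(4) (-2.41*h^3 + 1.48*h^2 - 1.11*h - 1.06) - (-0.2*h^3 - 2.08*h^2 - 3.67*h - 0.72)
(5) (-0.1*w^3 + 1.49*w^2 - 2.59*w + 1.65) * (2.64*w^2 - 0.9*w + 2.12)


(1) = 8*a^3 + 7*a^2 - 11*a + 9
(2) = -4*k^5 - 12*k^4 - 24*k^3 - 26*k^2 + 26*k + 28
(3) = -9*r^4 + r^3 - r^2 - 4*r
(4) = -2.21*h^3 + 3.56*h^2 + 2.56*h - 0.34
(5) = -0.264*w^5 + 4.0236*w^4 - 8.3906*w^3 + 9.8458*w^2 - 6.9758*w + 3.498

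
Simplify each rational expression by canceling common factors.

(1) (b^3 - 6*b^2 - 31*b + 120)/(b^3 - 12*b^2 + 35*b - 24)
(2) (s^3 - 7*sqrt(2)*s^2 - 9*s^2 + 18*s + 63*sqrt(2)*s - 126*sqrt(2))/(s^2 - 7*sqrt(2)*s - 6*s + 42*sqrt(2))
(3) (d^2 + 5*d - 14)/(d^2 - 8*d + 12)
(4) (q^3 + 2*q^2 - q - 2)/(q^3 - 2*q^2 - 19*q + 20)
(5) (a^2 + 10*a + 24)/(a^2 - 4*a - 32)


(1) = (b + 5)/(b - 1)
(2) = s - 3
(3) = (d + 7)/(d - 6)
(4) = (q^2 + 3*q + 2)/(q^2 - q - 20)
(5) = (a + 6)/(a - 8)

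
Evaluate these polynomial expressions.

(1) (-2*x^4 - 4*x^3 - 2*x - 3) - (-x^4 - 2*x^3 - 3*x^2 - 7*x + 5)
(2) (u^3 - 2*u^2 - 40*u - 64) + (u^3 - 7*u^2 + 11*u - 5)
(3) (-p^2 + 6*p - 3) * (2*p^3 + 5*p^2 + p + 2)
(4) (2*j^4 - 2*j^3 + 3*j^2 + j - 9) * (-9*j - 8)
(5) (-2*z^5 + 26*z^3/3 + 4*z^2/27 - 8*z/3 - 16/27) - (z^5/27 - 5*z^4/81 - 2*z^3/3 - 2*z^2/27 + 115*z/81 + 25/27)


(1) = -x^4 - 2*x^3 + 3*x^2 + 5*x - 8
(2) = 2*u^3 - 9*u^2 - 29*u - 69
(3) = -2*p^5 + 7*p^4 + 23*p^3 - 11*p^2 + 9*p - 6
(4) = -18*j^5 + 2*j^4 - 11*j^3 - 33*j^2 + 73*j + 72
(5) = -55*z^5/27 + 5*z^4/81 + 28*z^3/3 + 2*z^2/9 - 331*z/81 - 41/27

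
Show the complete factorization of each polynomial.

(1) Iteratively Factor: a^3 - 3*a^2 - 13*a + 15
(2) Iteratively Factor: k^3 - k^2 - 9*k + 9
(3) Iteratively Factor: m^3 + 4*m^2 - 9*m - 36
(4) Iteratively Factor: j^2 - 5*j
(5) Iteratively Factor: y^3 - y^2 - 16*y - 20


(1) = (a - 5)*(a^2 + 2*a - 3) = (a - 5)*(a - 1)*(a + 3)
(2) = (k - 1)*(k^2 - 9) = (k - 1)*(k + 3)*(k - 3)
(3) = (m + 3)*(m^2 + m - 12) = (m + 3)*(m + 4)*(m - 3)
(4) = (j)*(j - 5)
(5) = (y + 2)*(y^2 - 3*y - 10) = (y + 2)^2*(y - 5)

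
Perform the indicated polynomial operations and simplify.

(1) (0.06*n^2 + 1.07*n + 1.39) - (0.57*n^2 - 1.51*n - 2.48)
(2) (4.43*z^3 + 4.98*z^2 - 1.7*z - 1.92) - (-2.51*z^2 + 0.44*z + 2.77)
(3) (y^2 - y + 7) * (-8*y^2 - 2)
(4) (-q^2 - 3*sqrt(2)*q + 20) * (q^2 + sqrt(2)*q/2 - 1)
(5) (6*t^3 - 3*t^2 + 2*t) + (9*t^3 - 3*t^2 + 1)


(1) = -0.51*n^2 + 2.58*n + 3.87
(2) = 4.43*z^3 + 7.49*z^2 - 2.14*z - 4.69
(3) = -8*y^4 + 8*y^3 - 58*y^2 + 2*y - 14
(4) = -q^4 - 7*sqrt(2)*q^3/2 + 18*q^2 + 13*sqrt(2)*q - 20
(5) = 15*t^3 - 6*t^2 + 2*t + 1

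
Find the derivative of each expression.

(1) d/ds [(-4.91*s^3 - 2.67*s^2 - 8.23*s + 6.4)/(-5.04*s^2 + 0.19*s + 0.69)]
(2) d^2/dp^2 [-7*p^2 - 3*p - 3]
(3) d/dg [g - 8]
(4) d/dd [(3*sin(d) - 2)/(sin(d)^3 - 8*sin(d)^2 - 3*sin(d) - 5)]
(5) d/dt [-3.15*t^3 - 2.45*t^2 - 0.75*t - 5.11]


(1) = (24.7464*s^4 - 1.8658*s^3 - 52.1502*s^2 + 60.8274*s - 6.8947)/(25.4016*s^4 - 1.9152*s^3 - 6.9191*s^2 + 0.2622*s + 0.4761)
(2) = -14
(3) = 1
(4) = (-6*sin(d)^3 + 30*sin(d)^2 - 32*sin(d) - 21)*cos(d)/(sin(d)^3 - 8*sin(d)^2 - 3*sin(d) - 5)^2
(5) = -9.45*t^2 - 4.9*t - 0.75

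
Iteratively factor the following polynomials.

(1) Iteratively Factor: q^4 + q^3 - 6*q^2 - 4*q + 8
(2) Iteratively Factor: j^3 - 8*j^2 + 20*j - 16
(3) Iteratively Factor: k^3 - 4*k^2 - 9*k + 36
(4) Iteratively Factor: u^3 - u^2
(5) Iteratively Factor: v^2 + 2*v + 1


(1) = (q - 2)*(q^3 + 3*q^2 - 4) = (q - 2)*(q - 1)*(q^2 + 4*q + 4) = (q - 2)*(q - 1)*(q + 2)*(q + 2)
(2) = (j - 4)*(j^2 - 4*j + 4) = (j - 4)*(j - 2)*(j - 2)
(3) = (k - 4)*(k^2 - 9) = (k - 4)*(k + 3)*(k - 3)
(4) = (u)*(u^2 - u) = u*(u - 1)*(u)
(5) = (v + 1)*(v + 1)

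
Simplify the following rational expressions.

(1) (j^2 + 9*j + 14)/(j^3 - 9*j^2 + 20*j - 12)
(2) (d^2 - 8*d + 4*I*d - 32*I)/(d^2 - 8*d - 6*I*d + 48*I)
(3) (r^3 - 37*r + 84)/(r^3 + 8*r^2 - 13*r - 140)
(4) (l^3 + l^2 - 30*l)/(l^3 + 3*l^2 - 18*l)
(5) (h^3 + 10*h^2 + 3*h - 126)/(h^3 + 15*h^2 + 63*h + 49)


(1) = (j^2 + 9*j + 14)/(j^3 - 9*j^2 + 20*j - 12)
(2) = (d + 4*I)/(d - 6*I)
(3) = (r - 3)/(r + 5)
(4) = (l - 5)/(l - 3)
(5) = (h^2 + 3*h - 18)/(h^2 + 8*h + 7)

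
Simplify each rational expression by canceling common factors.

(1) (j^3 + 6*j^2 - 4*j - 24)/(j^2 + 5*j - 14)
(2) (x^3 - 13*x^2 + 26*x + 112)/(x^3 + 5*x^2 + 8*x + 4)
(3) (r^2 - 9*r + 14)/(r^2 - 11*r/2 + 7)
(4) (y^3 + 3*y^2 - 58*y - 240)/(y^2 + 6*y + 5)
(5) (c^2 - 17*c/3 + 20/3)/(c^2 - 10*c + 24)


(1) = (j^2 + 8*j + 12)/(j + 7)
(2) = (x^2 - 15*x + 56)/(x^2 + 3*x + 2)
(3) = (2*r - 14)/(2*r - 7)
(4) = (y^2 - 2*y - 48)/(y + 1)
(5) = (3*c - 5)/(3*c - 18)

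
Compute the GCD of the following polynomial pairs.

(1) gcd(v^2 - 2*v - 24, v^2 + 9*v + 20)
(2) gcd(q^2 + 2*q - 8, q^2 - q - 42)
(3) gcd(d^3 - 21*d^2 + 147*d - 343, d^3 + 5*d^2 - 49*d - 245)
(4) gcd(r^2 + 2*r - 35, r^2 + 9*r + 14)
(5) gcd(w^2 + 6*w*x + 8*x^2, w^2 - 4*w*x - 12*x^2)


(1) = v + 4
(2) = gcd((q - 2)*(q + 4), (q - 7)*(q + 6)) = 1
(3) = d - 7
(4) = gcd((r - 5)*(r + 7), (r + 2)*(r + 7)) = r + 7
(5) = gcd((w + 2*x)*(w + 4*x), (w - 6*x)*(w + 2*x)) = w + 2*x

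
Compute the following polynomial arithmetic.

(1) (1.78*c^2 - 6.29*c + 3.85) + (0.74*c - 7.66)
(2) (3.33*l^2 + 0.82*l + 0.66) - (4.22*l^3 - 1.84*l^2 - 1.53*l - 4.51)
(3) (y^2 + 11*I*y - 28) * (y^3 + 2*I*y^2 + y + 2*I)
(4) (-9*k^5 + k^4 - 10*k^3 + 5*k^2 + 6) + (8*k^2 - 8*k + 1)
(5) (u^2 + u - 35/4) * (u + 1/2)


(1) = 1.78*c^2 - 5.55*c - 3.81
(2) = -4.22*l^3 + 5.17*l^2 + 2.35*l + 5.17
(3) = y^5 + 13*I*y^4 - 49*y^3 - 43*I*y^2 - 50*y - 56*I
(4) = -9*k^5 + k^4 - 10*k^3 + 13*k^2 - 8*k + 7
(5) = u^3 + 3*u^2/2 - 33*u/4 - 35/8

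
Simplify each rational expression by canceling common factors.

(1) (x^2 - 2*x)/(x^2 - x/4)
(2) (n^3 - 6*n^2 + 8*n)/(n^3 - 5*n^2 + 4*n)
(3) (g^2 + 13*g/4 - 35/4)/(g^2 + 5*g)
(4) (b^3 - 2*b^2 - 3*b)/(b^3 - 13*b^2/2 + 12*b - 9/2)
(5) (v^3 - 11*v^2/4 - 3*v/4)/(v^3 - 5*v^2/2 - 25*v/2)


(1) = (4*x - 8)/(4*x - 1)
(2) = (n - 2)/(n - 1)
(3) = (4*g - 7)/(4*g)
(4) = (2*b^2 + 2*b)/(2*b^2 - 7*b + 3)
(5) = (4*v^2 - 11*v - 3)/(4*v^2 - 10*v - 50)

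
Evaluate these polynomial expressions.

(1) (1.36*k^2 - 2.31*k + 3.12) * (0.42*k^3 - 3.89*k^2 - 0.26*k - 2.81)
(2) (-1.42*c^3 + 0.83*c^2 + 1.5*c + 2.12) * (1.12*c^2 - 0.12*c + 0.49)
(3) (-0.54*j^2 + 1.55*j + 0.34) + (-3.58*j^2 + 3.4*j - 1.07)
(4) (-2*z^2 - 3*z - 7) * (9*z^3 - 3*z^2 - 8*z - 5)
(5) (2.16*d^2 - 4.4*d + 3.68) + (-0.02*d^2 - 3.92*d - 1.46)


(1) = 0.5712*k^5 - 6.2606*k^4 + 9.9427*k^3 - 15.3578*k^2 + 5.6799*k - 8.7672
(2) = -1.5904*c^5 + 1.1*c^4 + 0.8846*c^3 + 2.6011*c^2 + 0.4806*c + 1.0388
(3) = -4.12*j^2 + 4.95*j - 0.73
(4) = -18*z^5 - 21*z^4 - 38*z^3 + 55*z^2 + 71*z + 35
(5) = 2.14*d^2 - 8.32*d + 2.22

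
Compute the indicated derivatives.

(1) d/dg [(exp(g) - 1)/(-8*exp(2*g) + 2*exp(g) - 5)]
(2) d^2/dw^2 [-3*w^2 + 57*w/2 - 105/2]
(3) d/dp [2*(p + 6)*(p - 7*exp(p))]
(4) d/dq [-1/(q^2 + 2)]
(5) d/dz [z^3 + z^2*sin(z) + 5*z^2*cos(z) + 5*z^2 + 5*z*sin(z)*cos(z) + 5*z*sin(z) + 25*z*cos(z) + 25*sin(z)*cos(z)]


(1) = (8*exp(2*g) - 16*exp(g) - 3)*exp(g)/(64*exp(4*g) - 32*exp(3*g) + 84*exp(2*g) - 20*exp(g) + 25)
(2) = -6
(3) = -14*p*exp(p) + 4*p - 98*exp(p) + 12
(4) = 2*q/(q^2 + 2)^2
(5) = -5*z^2*sin(z) + z^2*cos(z) + 3*z^2 - 23*z*sin(z) + 15*z*cos(z) + 5*z*cos(2*z) + 10*z + 5*sin(z) + 5*sin(2*z)/2 + 25*cos(z) + 25*cos(2*z)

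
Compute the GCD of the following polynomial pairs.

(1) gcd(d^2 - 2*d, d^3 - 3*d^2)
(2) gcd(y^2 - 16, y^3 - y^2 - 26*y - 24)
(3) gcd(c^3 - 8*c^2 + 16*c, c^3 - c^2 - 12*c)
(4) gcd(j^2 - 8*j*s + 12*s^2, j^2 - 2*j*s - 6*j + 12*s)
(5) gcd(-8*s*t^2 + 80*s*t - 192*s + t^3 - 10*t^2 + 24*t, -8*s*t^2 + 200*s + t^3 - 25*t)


(1) = gcd(d*(d - 2), d^2*(d - 3)) = d
(2) = y + 4
(3) = c^2 - 4*c
(4) = -j + 2*s
(5) = 8*s - t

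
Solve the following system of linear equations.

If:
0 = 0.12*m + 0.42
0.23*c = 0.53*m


Then:
c = -8.07
m = -3.50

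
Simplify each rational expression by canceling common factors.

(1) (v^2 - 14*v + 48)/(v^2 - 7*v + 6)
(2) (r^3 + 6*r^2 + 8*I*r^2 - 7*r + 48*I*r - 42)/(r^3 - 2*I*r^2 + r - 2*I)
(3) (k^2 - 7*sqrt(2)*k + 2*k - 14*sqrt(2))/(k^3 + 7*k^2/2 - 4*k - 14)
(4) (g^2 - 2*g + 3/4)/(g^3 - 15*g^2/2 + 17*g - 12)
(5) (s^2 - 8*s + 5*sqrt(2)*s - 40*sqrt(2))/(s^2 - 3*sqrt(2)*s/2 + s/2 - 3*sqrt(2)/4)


(1) = (v - 8)/(v - 1)
(2) = (r^2 + r*(6 + 7*I) + 42*I)/(r^2 - 3*I*r - 2)
(3) = (2*k - 14*sqrt(2))/(2*k^2 + 3*k - 14)
(4) = (2*g - 1)/(2*g^2 - 12*g + 16)
(5) = (4*s^2 + s*(-32 + 20*sqrt(2)) - 160*sqrt(2))/(4*s^2 + s*(2 - 6*sqrt(2)) - 3*sqrt(2))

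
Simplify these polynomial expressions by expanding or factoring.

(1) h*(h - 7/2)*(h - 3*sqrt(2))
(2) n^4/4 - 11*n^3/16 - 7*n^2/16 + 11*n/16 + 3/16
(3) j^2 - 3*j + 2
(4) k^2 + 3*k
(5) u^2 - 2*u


(1) = h^3 - 3*sqrt(2)*h^2 - 7*h^2/2 + 21*sqrt(2)*h/2
(2) = (n/4 + 1/4)*(n - 3)*(n - 1)*(n + 1/4)
(3) = (j - 2)*(j - 1)
(4) = k*(k + 3)
(5) = u*(u - 2)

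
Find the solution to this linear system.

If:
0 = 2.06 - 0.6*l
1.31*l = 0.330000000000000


Then:
No Solution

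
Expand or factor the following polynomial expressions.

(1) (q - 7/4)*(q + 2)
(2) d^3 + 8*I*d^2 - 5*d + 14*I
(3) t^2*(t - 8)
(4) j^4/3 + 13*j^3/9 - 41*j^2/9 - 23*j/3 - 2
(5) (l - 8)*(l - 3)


(1) = q^2 + q/4 - 7/2
(2) = (d - I)*(d + 2*I)*(d + 7*I)
(3) = t^3 - 8*t^2
(4) = (j/3 + 1/3)*(j - 3)*(j + 1/3)*(j + 6)
(5) = l^2 - 11*l + 24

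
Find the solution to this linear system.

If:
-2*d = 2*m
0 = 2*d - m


Then:
d = 0
m = 0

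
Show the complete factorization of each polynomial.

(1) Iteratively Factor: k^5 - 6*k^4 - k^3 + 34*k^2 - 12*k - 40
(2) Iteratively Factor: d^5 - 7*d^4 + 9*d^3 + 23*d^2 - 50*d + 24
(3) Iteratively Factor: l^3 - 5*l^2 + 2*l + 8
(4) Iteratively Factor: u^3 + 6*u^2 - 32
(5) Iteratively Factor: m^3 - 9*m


(1) = (k - 2)*(k^4 - 4*k^3 - 9*k^2 + 16*k + 20) = (k - 2)*(k + 2)*(k^3 - 6*k^2 + 3*k + 10) = (k - 2)^2*(k + 2)*(k^2 - 4*k - 5) = (k - 5)*(k - 2)^2*(k + 2)*(k + 1)
(2) = (d - 4)*(d^4 - 3*d^3 - 3*d^2 + 11*d - 6) = (d - 4)*(d - 1)*(d^3 - 2*d^2 - 5*d + 6) = (d - 4)*(d - 1)^2*(d^2 - d - 6) = (d - 4)*(d - 1)^2*(d + 2)*(d - 3)
(3) = (l - 2)*(l^2 - 3*l - 4) = (l - 2)*(l + 1)*(l - 4)
(4) = (u - 2)*(u^2 + 8*u + 16) = (u - 2)*(u + 4)*(u + 4)
(5) = (m - 3)*(m^2 + 3*m) = m*(m - 3)*(m + 3)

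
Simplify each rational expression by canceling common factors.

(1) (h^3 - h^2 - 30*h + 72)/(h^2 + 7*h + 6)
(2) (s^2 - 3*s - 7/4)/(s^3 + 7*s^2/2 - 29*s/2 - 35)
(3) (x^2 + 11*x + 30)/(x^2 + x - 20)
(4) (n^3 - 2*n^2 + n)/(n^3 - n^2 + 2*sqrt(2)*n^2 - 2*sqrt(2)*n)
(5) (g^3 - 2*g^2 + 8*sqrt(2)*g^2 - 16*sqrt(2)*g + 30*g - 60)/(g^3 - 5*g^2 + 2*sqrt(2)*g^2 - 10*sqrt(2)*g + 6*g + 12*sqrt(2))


(1) = (h^2 - 7*h + 12)/(h + 1)
(2) = (2*s + 1)/(2*s^2 + 14*s + 20)
(3) = (x + 6)/(x - 4)
(4) = (n - 1)/(n + 2*sqrt(2))
(5) = (g^2 + 8*sqrt(2)*g + 30)/(g^2 + g*(-3 + 2*sqrt(2)) - 6*sqrt(2))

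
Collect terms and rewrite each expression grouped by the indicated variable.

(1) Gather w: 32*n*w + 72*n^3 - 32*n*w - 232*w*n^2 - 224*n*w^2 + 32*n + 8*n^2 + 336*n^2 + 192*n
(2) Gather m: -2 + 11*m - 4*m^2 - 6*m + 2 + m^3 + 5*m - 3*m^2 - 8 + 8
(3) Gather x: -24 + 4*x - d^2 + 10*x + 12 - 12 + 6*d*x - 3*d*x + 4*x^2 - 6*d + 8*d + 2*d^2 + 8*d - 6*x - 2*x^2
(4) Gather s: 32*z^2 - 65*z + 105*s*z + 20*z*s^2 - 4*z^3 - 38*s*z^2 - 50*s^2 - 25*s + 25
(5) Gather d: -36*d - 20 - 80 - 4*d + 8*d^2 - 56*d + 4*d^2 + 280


(1) = 72*n^3 - 232*n^2*w + 344*n^2 - 224*n*w^2 + 224*n
(2) = m^3 - 7*m^2 + 10*m
(3) = d^2 + 10*d + 2*x^2 + x*(3*d + 8) - 24
(4) = s^2*(20*z - 50) + s*(-38*z^2 + 105*z - 25) - 4*z^3 + 32*z^2 - 65*z + 25
(5) = 12*d^2 - 96*d + 180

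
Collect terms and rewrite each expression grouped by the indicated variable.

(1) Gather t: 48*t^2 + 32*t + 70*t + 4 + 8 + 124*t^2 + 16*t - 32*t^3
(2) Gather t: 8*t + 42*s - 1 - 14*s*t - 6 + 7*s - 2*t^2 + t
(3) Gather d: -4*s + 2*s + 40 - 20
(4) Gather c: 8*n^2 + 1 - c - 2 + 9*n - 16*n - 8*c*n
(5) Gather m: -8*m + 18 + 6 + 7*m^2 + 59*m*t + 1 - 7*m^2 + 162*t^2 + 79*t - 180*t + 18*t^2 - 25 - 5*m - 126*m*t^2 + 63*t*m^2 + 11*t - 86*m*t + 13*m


(1) = -32*t^3 + 172*t^2 + 118*t + 12
(2) = 49*s - 2*t^2 + t*(9 - 14*s) - 7
(3) = 20 - 2*s
(4) = c*(-8*n - 1) + 8*n^2 - 7*n - 1
(5) = 63*m^2*t + m*(-126*t^2 - 27*t) + 180*t^2 - 90*t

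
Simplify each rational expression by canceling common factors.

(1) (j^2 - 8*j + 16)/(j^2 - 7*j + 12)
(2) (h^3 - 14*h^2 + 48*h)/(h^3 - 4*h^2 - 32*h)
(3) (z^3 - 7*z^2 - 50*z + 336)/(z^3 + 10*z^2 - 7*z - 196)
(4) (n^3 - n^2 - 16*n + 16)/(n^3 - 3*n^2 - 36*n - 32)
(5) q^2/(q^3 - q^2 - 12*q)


(1) = (j - 4)/(j - 3)
(2) = (h - 6)/(h + 4)
(3) = (z^2 - 14*z + 48)/(z^2 + 3*z - 28)
(4) = (n^2 - 5*n + 4)/(n^2 - 7*n - 8)
(5) = q/(q^2 - q - 12)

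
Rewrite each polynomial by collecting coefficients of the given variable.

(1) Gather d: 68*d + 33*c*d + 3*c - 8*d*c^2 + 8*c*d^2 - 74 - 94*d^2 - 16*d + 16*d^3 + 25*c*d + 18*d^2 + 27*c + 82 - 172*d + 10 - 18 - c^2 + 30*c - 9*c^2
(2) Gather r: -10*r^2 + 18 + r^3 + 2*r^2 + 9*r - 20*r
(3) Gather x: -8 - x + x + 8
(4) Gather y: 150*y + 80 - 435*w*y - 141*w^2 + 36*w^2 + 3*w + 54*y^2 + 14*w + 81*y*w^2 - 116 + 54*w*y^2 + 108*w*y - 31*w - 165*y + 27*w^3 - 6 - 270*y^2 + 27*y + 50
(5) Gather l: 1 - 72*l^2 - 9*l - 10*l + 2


(1) = -10*c^2 + 60*c + 16*d^3 + d^2*(8*c - 76) + d*(-8*c^2 + 58*c - 120)
(2) = r^3 - 8*r^2 - 11*r + 18
(3) = 0
(4) = 27*w^3 - 105*w^2 - 14*w + y^2*(54*w - 216) + y*(81*w^2 - 327*w + 12) + 8
(5) = -72*l^2 - 19*l + 3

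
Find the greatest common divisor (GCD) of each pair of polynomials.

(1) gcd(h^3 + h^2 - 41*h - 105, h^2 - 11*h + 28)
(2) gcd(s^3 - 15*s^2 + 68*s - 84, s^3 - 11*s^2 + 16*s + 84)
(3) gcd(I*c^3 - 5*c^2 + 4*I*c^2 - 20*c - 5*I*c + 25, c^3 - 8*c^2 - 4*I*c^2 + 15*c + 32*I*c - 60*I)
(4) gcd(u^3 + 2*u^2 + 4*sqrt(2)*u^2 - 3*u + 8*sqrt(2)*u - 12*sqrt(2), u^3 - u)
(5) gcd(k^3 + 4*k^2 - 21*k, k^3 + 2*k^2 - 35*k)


(1) = gcd((h - 7)*(h + 3)*(h + 5), (h - 7)*(h - 4)) = h - 7
(2) = gcd((s - 7)*(s - 6)*(s - 2), (s - 7)*(s - 6)*(s + 2)) = s^2 - 13*s + 42
(3) = gcd((c + 5)*(c + 5*I)*(I*c - I), (c - 5)*(c - 3)*(c - 4*I)) = 1
(4) = u - 1
(5) = gcd(k*(k - 3)*(k + 7), k*(k - 5)*(k + 7)) = k^2 + 7*k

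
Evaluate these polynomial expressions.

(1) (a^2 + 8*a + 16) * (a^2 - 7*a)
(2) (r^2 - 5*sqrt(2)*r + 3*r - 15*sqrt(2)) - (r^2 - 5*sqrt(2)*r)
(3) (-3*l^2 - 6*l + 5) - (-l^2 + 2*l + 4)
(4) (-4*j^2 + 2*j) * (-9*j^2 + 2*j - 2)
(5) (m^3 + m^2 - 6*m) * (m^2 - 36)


(1) = a^4 + a^3 - 40*a^2 - 112*a
(2) = 3*r - 15*sqrt(2)
(3) = -2*l^2 - 8*l + 1
(4) = 36*j^4 - 26*j^3 + 12*j^2 - 4*j
(5) = m^5 + m^4 - 42*m^3 - 36*m^2 + 216*m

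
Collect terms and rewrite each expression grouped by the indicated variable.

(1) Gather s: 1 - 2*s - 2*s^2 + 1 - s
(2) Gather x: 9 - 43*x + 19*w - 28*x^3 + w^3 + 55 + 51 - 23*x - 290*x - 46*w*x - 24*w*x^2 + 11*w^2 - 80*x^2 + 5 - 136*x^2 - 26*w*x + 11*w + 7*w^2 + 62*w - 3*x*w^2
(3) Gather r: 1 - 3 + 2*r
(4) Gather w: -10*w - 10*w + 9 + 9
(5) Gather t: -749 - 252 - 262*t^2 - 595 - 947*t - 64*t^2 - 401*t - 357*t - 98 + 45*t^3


(1) = -2*s^2 - 3*s + 2
(2) = w^3 + 18*w^2 + 92*w - 28*x^3 + x^2*(-24*w - 216) + x*(-3*w^2 - 72*w - 356) + 120
(3) = 2*r - 2
(4) = 18 - 20*w
(5) = 45*t^3 - 326*t^2 - 1705*t - 1694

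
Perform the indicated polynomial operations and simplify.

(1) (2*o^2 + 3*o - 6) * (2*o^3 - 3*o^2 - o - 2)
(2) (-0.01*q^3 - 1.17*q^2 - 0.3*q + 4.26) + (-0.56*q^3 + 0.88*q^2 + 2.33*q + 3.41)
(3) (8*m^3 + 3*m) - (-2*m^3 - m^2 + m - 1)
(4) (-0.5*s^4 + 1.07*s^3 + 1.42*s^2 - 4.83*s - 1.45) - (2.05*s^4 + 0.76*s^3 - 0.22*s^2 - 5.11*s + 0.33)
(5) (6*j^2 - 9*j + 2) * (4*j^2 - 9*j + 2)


(1) = 4*o^5 - 23*o^3 + 11*o^2 + 12
(2) = -0.57*q^3 - 0.29*q^2 + 2.03*q + 7.67
(3) = 10*m^3 + m^2 + 2*m + 1
(4) = -2.55*s^4 + 0.31*s^3 + 1.64*s^2 + 0.28*s - 1.78
(5) = 24*j^4 - 90*j^3 + 101*j^2 - 36*j + 4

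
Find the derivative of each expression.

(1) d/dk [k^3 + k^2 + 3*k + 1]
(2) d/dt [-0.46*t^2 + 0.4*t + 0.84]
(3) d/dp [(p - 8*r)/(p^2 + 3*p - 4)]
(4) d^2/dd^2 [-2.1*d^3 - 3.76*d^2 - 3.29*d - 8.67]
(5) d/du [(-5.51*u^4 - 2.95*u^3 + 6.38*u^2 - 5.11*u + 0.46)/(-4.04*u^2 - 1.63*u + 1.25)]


(1) = 3*k^2 + 2*k + 3
(2) = 0.4 - 0.92*t
(3) = (p^2 + 3*p - (p - 8*r)*(2*p + 3) - 4)/(p^2 + 3*p - 4)^2
(4) = -12.6*d - 7.52
(5) = (44.5208*u^5 + 38.8619*u^4 - 17.933*u^3 - 42.1063*u^2 + 19.6668*u - 5.6377)/(16.3216*u^4 + 13.1704*u^3 - 7.4431*u^2 - 4.075*u + 1.5625)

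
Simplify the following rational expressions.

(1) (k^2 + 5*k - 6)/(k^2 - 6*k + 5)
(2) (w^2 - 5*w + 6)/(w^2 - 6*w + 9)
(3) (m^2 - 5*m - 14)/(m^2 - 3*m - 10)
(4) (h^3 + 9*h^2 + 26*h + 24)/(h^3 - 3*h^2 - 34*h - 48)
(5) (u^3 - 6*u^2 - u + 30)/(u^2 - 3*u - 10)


(1) = (k + 6)/(k - 5)
(2) = (w - 2)/(w - 3)
(3) = (m - 7)/(m - 5)
(4) = (h + 4)/(h - 8)
(5) = u - 3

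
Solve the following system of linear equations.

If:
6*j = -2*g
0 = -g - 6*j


Then:
g = 0
j = 0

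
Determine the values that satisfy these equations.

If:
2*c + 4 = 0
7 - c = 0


Then:
No Solution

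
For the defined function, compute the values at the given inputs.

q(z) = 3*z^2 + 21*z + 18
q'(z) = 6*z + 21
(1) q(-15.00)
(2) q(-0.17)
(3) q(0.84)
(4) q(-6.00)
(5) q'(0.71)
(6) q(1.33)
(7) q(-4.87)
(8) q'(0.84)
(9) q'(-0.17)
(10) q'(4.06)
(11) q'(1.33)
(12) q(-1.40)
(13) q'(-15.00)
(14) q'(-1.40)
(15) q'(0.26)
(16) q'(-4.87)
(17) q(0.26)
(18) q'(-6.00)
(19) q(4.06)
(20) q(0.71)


(1) = 378.00
(2) = 14.52
(3) = 37.76
(4) = 0.00
(5) = 25.26
(6) = 51.24
(7) = -13.12
(8) = 26.04
(9) = 19.98
(10) = 45.36
(11) = 28.98
(12) = -5.52
(13) = -69.00
(14) = 12.60
(15) = 22.56
(16) = -8.22
(17) = 23.66
(18) = -15.00
(19) = 152.71
(20) = 34.42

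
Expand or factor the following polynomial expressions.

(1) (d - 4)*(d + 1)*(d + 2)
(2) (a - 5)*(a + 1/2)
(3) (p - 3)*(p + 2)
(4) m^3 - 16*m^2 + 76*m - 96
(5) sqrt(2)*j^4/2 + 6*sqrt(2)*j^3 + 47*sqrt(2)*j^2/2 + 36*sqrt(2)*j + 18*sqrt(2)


(1) = d^3 - d^2 - 10*d - 8
(2) = a^2 - 9*a/2 - 5/2
(3) = p^2 - p - 6
(4) = (m - 8)*(m - 6)*(m - 2)
(5) = (j + 1)*(j + 3)*(j + 6)*(sqrt(2)*j/2 + sqrt(2))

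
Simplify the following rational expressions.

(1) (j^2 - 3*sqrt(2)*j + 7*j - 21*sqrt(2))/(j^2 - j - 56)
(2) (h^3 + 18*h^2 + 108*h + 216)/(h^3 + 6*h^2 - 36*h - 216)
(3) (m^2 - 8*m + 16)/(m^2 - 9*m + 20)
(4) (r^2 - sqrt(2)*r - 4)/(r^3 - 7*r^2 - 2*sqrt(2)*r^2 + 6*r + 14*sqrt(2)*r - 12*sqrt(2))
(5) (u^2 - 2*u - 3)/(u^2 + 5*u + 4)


(1) = (j - 3*sqrt(2))/(j - 8)
(2) = (h + 6)/(h - 6)
(3) = (m - 4)/(m - 5)
(4) = (r + sqrt(2))/(r^2 - 7*r + 6)
(5) = (u - 3)/(u + 4)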